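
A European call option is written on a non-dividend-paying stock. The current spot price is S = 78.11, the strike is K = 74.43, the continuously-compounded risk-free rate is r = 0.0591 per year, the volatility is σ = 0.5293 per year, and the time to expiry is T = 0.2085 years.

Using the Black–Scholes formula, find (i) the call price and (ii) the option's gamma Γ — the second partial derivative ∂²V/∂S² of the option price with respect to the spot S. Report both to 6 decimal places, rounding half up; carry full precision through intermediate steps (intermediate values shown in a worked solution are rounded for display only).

price = 9.814682
Γ = 0.019723

σ√T = 0.5293·√0.2085 = 0.241688
d₁ = (ln(S/K) + (r+σ²/2)T) / (σ√T) = (ln(78.11/74.43) + (0.0591+0.5293²/2)·0.2085) / 0.241688 = (0.048259 + 0.041529) / 0.241688 = 0.371503
d₂ = d₁ − σ√T = 0.371503 − 0.241688 = 0.129815
e^{−rT} = e^{−0.0591·0.2085} = 0.987753
N(d₁) = 0.644869,  N(d₂) = 0.551644
Call price V = S·N(d₁) − K·e^{−rT}·N(d₂) = 50.370693 − 40.556010 = 9.814682
φ(d₁) = (1/√(2π))·e^{−d₁²/2} = 0.372341
Γ = φ(d₁) / (S·σ·√T) = 0.019723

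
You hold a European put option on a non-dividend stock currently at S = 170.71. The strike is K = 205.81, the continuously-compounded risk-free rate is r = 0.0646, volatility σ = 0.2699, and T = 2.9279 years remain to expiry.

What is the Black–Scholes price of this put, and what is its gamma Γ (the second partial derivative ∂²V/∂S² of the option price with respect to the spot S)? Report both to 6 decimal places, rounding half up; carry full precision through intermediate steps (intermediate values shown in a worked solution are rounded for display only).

price = 30.957860
Γ = 0.004922

σ√T = 0.2699·√2.9279 = 0.461829
d₁ = (ln(S/K) + (r+σ²/2)T) / (σ√T) = (ln(170.71/205.81) + (0.0646+0.2699²/2)·2.9279) / 0.461829 = (-0.186987 + 0.295785) / 0.461829 = 0.235581
d₂ = d₁ − σ√T = 0.235581 − 0.461829 = -0.226248
e^{−rT} = e^{−0.0646·2.9279} = 0.827669
N(−d₁) = 0.406879,  N(−d₂) = 0.589496
Put price V = K·e^{−rT}·N(−d₂) − S·N(−d₁) = 100.416163 − 69.458304 = 30.957860
φ(d₁) = (1/√(2π))·e^{−d₁²/2} = 0.388024
Γ = φ(d₁) / (S·σ·√T) = 0.004922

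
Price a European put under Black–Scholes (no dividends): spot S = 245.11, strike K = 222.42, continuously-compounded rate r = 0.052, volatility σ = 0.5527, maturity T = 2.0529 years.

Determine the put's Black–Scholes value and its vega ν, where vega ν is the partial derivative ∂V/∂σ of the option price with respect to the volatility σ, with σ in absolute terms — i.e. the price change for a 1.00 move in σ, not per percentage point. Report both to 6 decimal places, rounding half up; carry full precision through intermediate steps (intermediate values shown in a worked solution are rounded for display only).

price = 48.028537
ν = 113.172801

σ√T = 0.5527·√2.0529 = 0.791906
d₁ = (ln(S/K) + (r+σ²/2)T) / (σ√T) = (ln(245.11/222.42) + (0.052+0.5527²/2)·2.0529) / 0.791906 = (0.097140 + 0.420308) / 0.791906 = 0.653421
d₂ = d₁ − σ√T = 0.653421 − 0.791906 = -0.138485
e^{−rT} = e^{−0.052·2.0529} = 0.898750
N(−d₁) = 0.256743,  N(−d₂) = 0.555071
Put price V = K·e^{−rT}·N(−d₂) − S·N(−d₁) = 110.958692 − 62.930154 = 48.028537
φ(d₁) = (1/√(2π))·e^{−d₁²/2} = 0.322253
ν = S·φ(d₁)·√T = 113.172801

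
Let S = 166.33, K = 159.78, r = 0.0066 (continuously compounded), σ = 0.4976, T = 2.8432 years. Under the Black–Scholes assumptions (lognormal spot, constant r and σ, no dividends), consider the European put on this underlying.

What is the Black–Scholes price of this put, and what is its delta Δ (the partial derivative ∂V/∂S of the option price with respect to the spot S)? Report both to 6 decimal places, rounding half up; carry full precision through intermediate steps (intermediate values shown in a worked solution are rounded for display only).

σ√T = 0.4976·√2.8432 = 0.839043
d₁ = (ln(S/K) + (r+σ²/2)T) / (σ√T) = (ln(166.33/159.78) + (0.0066+0.4976²/2)·2.8432) / 0.839043 = (0.040176 + 0.370761) / 0.839043 = 0.489769
d₂ = d₁ − σ√T = 0.489769 − 0.839043 = -0.349273
e^{−rT} = e^{−0.0066·2.8432} = 0.981410
N(−d₁) = 0.312149,  N(−d₂) = 0.636558
Put price V = K·e^{−rT}·N(−d₂) − S·N(−d₁) = 99.818444 − 51.919673 = 47.898770
Δ = −N(−d₁) = -0.312149

price = 47.898770
Δ = -0.312149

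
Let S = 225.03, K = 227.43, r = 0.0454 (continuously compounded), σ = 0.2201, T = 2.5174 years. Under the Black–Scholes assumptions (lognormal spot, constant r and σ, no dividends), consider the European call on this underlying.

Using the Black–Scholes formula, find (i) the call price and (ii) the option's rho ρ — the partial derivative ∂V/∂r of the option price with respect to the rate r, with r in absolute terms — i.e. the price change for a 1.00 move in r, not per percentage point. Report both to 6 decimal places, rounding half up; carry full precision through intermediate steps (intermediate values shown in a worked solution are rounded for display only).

price = 42.020330
ρ = 280.201849

σ√T = 0.2201·√2.5174 = 0.349218
d₁ = (ln(S/K) + (r+σ²/2)T) / (σ√T) = (ln(225.03/227.43) + (0.0454+0.2201²/2)·2.5174) / 0.349218 = (-0.010609 + 0.175266) / 0.349218 = 0.471504
d₂ = d₁ − σ√T = 0.471504 − 0.349218 = 0.122287
e^{−rT} = e^{−0.0454·2.5174} = 0.891999
N(d₁) = 0.681360,  N(d₂) = 0.548664
Call price V = S·N(d₁) − K·e^{−rT}·N(d₂) = 153.326379 − 111.306049 = 42.020330
ρ = K·T·e^{−rT}·N(d₂) = 280.201849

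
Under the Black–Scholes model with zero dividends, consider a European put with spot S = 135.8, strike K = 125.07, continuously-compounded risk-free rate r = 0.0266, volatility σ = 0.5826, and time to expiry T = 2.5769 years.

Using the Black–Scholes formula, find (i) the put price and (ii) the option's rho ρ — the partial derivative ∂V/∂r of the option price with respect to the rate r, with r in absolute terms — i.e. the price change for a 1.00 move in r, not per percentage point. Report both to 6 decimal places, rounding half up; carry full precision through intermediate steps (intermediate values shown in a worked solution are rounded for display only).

σ√T = 0.5826·√2.5769 = 0.935232
d₁ = (ln(S/K) + (r+σ²/2)T) / (σ√T) = (ln(135.8/125.07) + (0.0266+0.5826²/2)·2.5769) / 0.935232 = (0.082310 + 0.505875) / 0.935232 = 0.628918
d₂ = d₁ − σ√T = 0.628918 − 0.935232 = -0.306313
e^{−rT} = e^{−0.0266·2.5769} = 0.933751
N(−d₁) = 0.264701,  N(−d₂) = 0.620317
Put price V = K·e^{−rT}·N(−d₂) − S·N(−d₁) = 72.443243 − 35.946431 = 36.496812
ρ = −K·T·e^{−rT}·N(−d₂) = -186.678993

price = 36.496812
ρ = -186.678993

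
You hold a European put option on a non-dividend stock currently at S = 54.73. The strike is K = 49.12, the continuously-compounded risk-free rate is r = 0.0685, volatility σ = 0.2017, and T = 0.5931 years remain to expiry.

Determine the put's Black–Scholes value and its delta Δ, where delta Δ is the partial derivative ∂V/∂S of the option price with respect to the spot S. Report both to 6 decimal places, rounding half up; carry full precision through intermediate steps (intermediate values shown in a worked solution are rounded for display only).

price = 0.710810
Δ = -0.150236

σ√T = 0.2017·√0.5931 = 0.155335
d₁ = (ln(S/K) + (r+σ²/2)T) / (σ√T) = (ln(54.73/49.12) + (0.0685+0.2017²/2)·0.5931) / 0.155335 = (0.108146 + 0.052692) / 0.155335 = 1.035423
d₂ = d₁ − σ√T = 1.035423 − 0.155335 = 0.880087
e^{−rT} = e^{−0.0685·0.5931} = 0.960187
N(−d₁) = 0.150236,  N(−d₂) = 0.189406
Put price V = K·e^{−rT}·N(−d₂) − S·N(−d₁) = 8.933214 − 8.222404 = 0.710810
Δ = −N(−d₁) = -0.150236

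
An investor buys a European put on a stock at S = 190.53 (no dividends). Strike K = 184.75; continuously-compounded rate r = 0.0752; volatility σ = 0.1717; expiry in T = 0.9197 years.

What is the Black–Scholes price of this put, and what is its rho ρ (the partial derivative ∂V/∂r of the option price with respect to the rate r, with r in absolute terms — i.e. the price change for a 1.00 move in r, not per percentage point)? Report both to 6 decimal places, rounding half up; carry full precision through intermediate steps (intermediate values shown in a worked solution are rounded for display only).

σ√T = 0.1717·√0.9197 = 0.164662
d₁ = (ln(S/K) + (r+σ²/2)T) / (σ√T) = (ln(190.53/184.75) + (0.0752+0.1717²/2)·0.9197) / 0.164662 = (0.030806 + 0.082718) / 0.164662 = 0.689439
d₂ = d₁ − σ√T = 0.689439 − 0.164662 = 0.524777
e^{−rT} = e^{−0.0752·0.9197} = 0.933176
N(−d₁) = 0.245274,  N(−d₂) = 0.299869
Put price V = K·e^{−rT}·N(−d₂) − S·N(−d₁) = 51.698742 − 46.731992 = 4.966750
ρ = −K·T·e^{−rT}·N(−d₂) = -47.547333

price = 4.966750
ρ = -47.547333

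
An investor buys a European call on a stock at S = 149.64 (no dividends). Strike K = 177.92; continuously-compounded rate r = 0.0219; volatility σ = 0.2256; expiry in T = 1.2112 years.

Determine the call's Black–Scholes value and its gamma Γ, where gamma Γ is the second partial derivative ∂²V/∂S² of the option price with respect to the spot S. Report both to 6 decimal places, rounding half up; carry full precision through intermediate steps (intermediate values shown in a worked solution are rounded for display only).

price = 6.821340
Γ = 0.009632

σ√T = 0.2256·√1.2112 = 0.248283
d₁ = (ln(S/K) + (r+σ²/2)T) / (σ√T) = (ln(149.64/177.92) + (0.0219+0.2256²/2)·1.2112) / 0.248283 = (-0.173102 + 0.057348) / 0.248283 = -0.466218
d₂ = d₁ − σ√T = -0.466218 − 0.248283 = -0.714501
e^{−rT} = e^{−0.0219·1.2112} = 0.973823
N(d₁) = 0.320530,  N(d₂) = 0.237459
Call price V = S·N(d₁) − K·e^{−rT}·N(d₂) = 47.964053 − 41.142712 = 6.821340
φ(d₁) = (1/√(2π))·e^{−d₁²/2} = 0.357858
Γ = φ(d₁) / (S·σ·√T) = 0.009632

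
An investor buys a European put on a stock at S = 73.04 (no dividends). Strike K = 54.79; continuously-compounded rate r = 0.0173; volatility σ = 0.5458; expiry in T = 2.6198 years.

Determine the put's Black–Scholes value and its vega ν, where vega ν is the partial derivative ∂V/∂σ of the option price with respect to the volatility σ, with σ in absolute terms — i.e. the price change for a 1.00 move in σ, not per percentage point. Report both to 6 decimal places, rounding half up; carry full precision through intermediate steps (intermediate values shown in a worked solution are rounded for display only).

price = 12.450935
ν = 33.740038

σ√T = 0.5458·√2.6198 = 0.883421
d₁ = (ln(S/K) + (r+σ²/2)T) / (σ√T) = (ln(73.04/54.79) + (0.0173+0.5458²/2)·2.6198) / 0.883421 = (0.287500 + 0.435539) / 0.883421 = 0.818453
d₂ = d₁ − σ√T = 0.818453 − 0.883421 = -0.064968
e^{−rT} = e^{−0.0173·2.6198} = 0.955689
N(−d₁) = 0.206549,  N(−d₂) = 0.525900
Put price V = K·e^{−rT}·N(−d₂) − S·N(−d₁) = 27.537299 − 15.086364 = 12.450935
φ(d₁) = (1/√(2π))·e^{−d₁²/2} = 0.285398
ν = S·φ(d₁)·√T = 33.740038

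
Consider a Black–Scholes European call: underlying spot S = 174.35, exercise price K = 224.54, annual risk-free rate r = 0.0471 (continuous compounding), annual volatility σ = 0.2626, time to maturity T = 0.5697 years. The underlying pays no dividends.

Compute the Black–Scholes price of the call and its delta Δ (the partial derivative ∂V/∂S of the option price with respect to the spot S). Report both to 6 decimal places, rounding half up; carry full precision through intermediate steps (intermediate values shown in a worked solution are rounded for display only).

σ√T = 0.2626·√0.5697 = 0.198206
d₁ = (ln(S/K) + (r+σ²/2)T) / (σ√T) = (ln(174.35/224.54) + (0.0471+0.2626²/2)·0.5697) / 0.198206 = (-0.252989 + 0.046476) / 0.198206 = -1.041910
d₂ = d₁ − σ√T = -1.041910 − 0.198206 = -1.240117
e^{−rT} = e^{−0.0471·0.5697} = 0.973524
N(d₁) = 0.148727,  N(d₂) = 0.107466
Call price V = S·N(d₁) − K·e^{−rT}·N(d₂) = 25.930498 − 23.491569 = 2.438929
Δ = N(d₁) = 0.148727

price = 2.438929
Δ = 0.148727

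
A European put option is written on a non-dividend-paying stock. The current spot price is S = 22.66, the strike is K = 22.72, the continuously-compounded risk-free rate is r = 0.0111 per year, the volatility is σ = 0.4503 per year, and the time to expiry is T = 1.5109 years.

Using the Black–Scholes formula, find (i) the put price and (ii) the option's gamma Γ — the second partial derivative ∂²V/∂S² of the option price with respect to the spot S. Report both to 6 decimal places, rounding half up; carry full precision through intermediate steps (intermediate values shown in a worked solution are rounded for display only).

σ√T = 0.4503·√1.5109 = 0.553503
d₁ = (ln(S/K) + (r+σ²/2)T) / (σ√T) = (ln(22.66/22.72) + (0.0111+0.4503²/2)·1.5109) / 0.553503 = (-0.002644 + 0.169954) / 0.553503 = 0.302274
d₂ = d₁ − σ√T = 0.302274 − 0.553503 = -0.251229
e^{−rT} = e^{−0.0111·1.5109} = 0.983369
N(−d₁) = 0.381222,  N(−d₂) = 0.599182
Put price V = K·e^{−rT}·N(−d₂) − S·N(−d₁) = 13.386998 − 8.638484 = 4.748513
φ(d₁) = (1/√(2π))·e^{−d₁²/2} = 0.381127
Γ = φ(d₁) / (S·σ·√T) = 0.030387

price = 4.748513
Γ = 0.030387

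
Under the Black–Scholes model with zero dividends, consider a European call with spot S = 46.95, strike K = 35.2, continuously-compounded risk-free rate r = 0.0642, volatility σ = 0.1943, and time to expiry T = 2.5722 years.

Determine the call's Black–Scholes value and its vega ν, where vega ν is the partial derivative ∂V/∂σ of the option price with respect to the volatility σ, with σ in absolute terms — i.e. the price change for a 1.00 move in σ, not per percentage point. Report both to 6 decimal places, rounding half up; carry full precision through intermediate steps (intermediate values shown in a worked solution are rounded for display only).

σ√T = 0.1943·√2.5722 = 0.311620
d₁ = (ln(S/K) + (r+σ²/2)T) / (σ√T) = (ln(46.95/35.2) + (0.0642+0.1943²/2)·2.5722) / 0.311620 = (0.288037 + 0.213689) / 0.311620 = 1.610057
d₂ = d₁ − σ√T = 1.610057 − 0.311620 = 1.298437
e^{−rT} = e^{−0.0642·2.5722} = 0.847779
N(d₁) = 0.946307,  N(d₂) = 0.902931
Call price V = S·N(d₁) − K·e^{−rT}·N(d₂) = 44.429128 − 26.945120 = 17.484009
φ(d₁) = (1/√(2π))·e^{−d₁²/2} = 0.109145
ν = S·φ(d₁)·√T = 8.218464

price = 17.484009
ν = 8.218464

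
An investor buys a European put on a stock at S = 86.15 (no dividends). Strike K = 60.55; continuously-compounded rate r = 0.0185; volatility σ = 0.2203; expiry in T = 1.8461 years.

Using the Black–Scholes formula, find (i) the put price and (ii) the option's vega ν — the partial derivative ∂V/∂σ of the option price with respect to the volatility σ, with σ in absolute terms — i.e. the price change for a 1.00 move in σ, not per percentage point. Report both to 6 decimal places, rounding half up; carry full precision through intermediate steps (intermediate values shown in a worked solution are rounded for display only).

σ√T = 0.2203·√1.8461 = 0.299324
d₁ = (ln(S/K) + (r+σ²/2)T) / (σ√T) = (ln(86.15/60.55) + (0.0185+0.2203²/2)·1.8461) / 0.299324 = (0.352620 + 0.078950) / 0.299324 = 1.441817
d₂ = d₁ − σ√T = 1.441817 − 0.299324 = 1.142492
e^{−rT} = e^{−0.0185·1.8461} = 0.966424
N(−d₁) = 0.074677,  N(−d₂) = 0.126625
Put price V = K·e^{−rT}·N(−d₂) − S·N(−d₁) = 7.409694 − 6.433428 = 0.976266
φ(d₁) = (1/√(2π))·e^{−d₁²/2} = 0.141090
ν = S·φ(d₁)·√T = 16.515040

price = 0.976266
ν = 16.515040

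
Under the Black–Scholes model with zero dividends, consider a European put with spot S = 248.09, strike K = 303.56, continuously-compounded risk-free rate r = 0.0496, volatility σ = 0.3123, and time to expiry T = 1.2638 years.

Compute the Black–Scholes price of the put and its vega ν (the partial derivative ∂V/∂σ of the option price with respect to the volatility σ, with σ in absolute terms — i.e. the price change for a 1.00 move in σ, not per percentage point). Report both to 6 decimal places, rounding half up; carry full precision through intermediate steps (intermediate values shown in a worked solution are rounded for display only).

σ√T = 0.3123·√1.2638 = 0.351084
d₁ = (ln(S/K) + (r+σ²/2)T) / (σ√T) = (ln(248.09/303.56) + (0.0496+0.3123²/2)·1.2638) / 0.351084 = (-0.201788 + 0.124315) / 0.351084 = -0.220668
d₂ = d₁ − σ√T = -0.220668 − 0.351084 = -0.571753
e^{−rT} = e^{−0.0496·1.2638} = 0.939240
N(−d₁) = 0.587325,  N(−d₂) = 0.716255
Put price V = K·e^{−rT}·N(−d₂) − S·N(−d₁) = 204.215550 − 145.709389 = 58.506161
φ(d₁) = (1/√(2π))·e^{−d₁²/2} = 0.389346
ν = S·φ(d₁)·√T = 108.588693

price = 58.506161
ν = 108.588693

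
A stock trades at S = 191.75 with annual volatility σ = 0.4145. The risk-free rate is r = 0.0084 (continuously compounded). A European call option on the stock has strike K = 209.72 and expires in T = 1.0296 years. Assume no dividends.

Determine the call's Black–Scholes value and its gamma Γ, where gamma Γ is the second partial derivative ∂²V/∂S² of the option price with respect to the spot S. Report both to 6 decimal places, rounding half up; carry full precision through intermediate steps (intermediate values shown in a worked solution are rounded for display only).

σ√T = 0.4145·√1.0296 = 0.420590
d₁ = (ln(S/K) + (r+σ²/2)T) / (σ√T) = (ln(191.75/209.72) + (0.0084+0.4145²/2)·1.0296) / 0.420590 = (-0.089581 + 0.097097) / 0.420590 = 0.017869
d₂ = d₁ − σ√T = 0.017869 − 0.420590 = -0.402720
e^{−rT} = e^{−0.0084·1.0296} = 0.991389
N(d₁) = 0.507128,  N(d₂) = 0.343577
Call price V = S·N(d₁) − K·e^{−rT}·N(d₂) = 97.241886 − 71.434465 = 25.807421
φ(d₁) = (1/√(2π))·e^{−d₁²/2} = 0.398879
Γ = φ(d₁) / (S·σ·√T) = 0.004946

price = 25.807421
Γ = 0.004946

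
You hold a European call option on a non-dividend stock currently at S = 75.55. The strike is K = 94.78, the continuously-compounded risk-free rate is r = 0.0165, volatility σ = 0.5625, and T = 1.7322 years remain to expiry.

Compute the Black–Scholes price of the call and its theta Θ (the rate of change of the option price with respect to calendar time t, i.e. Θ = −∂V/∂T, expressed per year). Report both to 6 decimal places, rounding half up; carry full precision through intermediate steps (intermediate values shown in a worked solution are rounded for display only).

price = 16.745241
Θ = -6.804910

σ√T = 0.5625·√1.7322 = 0.740324
d₁ = (ln(S/K) + (r+σ²/2)T) / (σ√T) = (ln(75.55/94.78) + (0.0165+0.5625²/2)·1.7322) / 0.740324 = (-0.226764 + 0.302621) / 0.740324 = 0.102465
d₂ = d₁ − σ√T = 0.102465 − 0.740324 = -0.637859
e^{−rT} = e^{−0.0165·1.7322} = 0.971823
N(d₁) = 0.540806,  N(d₂) = 0.261783
Call price V = S·N(d₁) − K·e^{−rT}·N(d₂) = 40.857900 − 24.112659 = 16.745241
φ(d₁) = (1/√(2π))·e^{−d₁²/2} = 0.396854
Θ = −S·φ(d₁)·σ/(2√T) − r·K·e^{−rT}·N(d₂) = −6.407052 − 0.397859 = -6.804910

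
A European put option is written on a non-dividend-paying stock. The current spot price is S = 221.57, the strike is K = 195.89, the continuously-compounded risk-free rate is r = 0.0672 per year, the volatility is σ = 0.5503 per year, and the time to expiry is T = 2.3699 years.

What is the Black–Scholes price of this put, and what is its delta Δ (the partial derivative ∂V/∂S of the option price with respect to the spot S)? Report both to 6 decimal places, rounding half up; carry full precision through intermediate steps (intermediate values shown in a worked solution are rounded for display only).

σ√T = 0.5503·√2.3699 = 0.847158
d₁ = (ln(S/K) + (r+σ²/2)T) / (σ√T) = (ln(221.57/195.89) + (0.0672+0.5503²/2)·2.3699) / 0.847158 = (0.123185 + 0.518096) / 0.847158 = 0.756979
d₂ = d₁ − σ√T = 0.756979 − 0.847158 = -0.090179
e^{−rT} = e^{−0.0672·2.3699} = 0.852777
N(−d₁) = 0.224531,  N(−d₂) = 0.535928
Put price V = K·e^{−rT}·N(−d₂) − S·N(−d₁) = 89.526950 − 49.749374 = 39.777575
Δ = −N(−d₁) = -0.224531

price = 39.777575
Δ = -0.224531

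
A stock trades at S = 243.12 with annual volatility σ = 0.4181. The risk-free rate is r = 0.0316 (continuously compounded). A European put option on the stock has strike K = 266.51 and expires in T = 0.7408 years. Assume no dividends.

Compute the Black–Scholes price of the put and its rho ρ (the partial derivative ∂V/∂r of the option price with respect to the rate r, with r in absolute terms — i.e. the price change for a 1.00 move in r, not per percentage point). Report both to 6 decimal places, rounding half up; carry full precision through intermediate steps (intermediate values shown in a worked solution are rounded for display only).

σ√T = 0.4181·√0.7408 = 0.359858
d₁ = (ln(S/K) + (r+σ²/2)T) / (σ√T) = (ln(243.12/266.51) + (0.0316+0.4181²/2)·0.7408) / 0.359858 = (-0.091857 + 0.088158) / 0.359858 = -0.010278
d₂ = d₁ − σ√T = -0.010278 − 0.359858 = -0.370136
e^{−rT} = e^{−0.0316·0.7408} = 0.976863
N(−d₁) = 0.504100,  N(−d₂) = 0.644359
Put price V = K·e^{−rT}·N(−d₂) − S·N(−d₁) = 167.754837 − 122.556850 = 45.197988
ρ = −K·T·e^{−rT}·N(−d₂) = -124.272784

price = 45.197988
ρ = -124.272784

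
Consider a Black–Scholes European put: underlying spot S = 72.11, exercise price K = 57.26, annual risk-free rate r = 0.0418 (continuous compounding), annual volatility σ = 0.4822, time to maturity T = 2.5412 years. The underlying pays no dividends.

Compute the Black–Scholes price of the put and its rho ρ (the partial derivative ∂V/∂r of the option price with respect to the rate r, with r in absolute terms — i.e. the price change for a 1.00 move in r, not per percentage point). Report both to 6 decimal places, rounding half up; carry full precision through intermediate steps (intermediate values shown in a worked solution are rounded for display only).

σ√T = 0.4822·√2.5412 = 0.768682
d₁ = (ln(S/K) + (r+σ²/2)T) / (σ√T) = (ln(72.11/57.26) + (0.0418+0.4822²/2)·2.5412) / 0.768682 = (0.230590 + 0.401658) / 0.768682 = 0.822510
d₂ = d₁ − σ√T = 0.822510 − 0.768682 = 0.053828
e^{−rT} = e^{−0.0418·2.5412} = 0.899225
N(−d₁) = 0.205393,  N(−d₂) = 0.478536
Put price V = K·e^{−rT}·N(−d₂) − S·N(−d₁) = 24.639637 − 14.810915 = 9.828722
ρ = −K·T·e^{−rT}·N(−d₂) = -62.614246

price = 9.828722
ρ = -62.614246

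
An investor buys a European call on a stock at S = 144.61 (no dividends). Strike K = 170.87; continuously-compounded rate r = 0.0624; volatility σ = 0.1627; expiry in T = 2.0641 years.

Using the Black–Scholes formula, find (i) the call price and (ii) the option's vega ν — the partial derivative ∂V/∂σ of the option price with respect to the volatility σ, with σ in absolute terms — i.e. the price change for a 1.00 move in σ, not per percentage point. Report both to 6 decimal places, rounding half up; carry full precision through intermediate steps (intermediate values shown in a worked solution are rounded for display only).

price = 11.091091
ν = 82.797093

σ√T = 0.1627·√2.0641 = 0.233751
d₁ = (ln(S/K) + (r+σ²/2)T) / (σ√T) = (ln(144.61/170.87) + (0.0624+0.1627²/2)·2.0641) / 0.233751 = (-0.166863 + 0.156120) / 0.233751 = -0.045959
d₂ = d₁ − σ√T = -0.045959 − 0.233751 = -0.279710
e^{−rT} = e^{−0.0624·2.0641} = 0.879150
N(d₁) = 0.481671,  N(d₂) = 0.389850
Call price V = S·N(d₁) − K·e^{−rT}·N(d₂) = 69.654489 − 58.563398 = 11.091091
φ(d₁) = (1/√(2π))·e^{−d₁²/2} = 0.398521
ν = S·φ(d₁)·√T = 82.797093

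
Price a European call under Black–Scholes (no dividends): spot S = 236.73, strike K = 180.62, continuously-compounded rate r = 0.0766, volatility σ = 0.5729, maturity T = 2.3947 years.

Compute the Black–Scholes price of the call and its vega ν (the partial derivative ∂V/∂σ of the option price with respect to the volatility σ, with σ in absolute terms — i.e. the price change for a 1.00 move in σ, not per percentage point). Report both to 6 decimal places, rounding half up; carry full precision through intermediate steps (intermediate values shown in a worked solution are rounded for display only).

price = 117.258896
ν = 92.599793

σ√T = 0.5729·√2.3947 = 0.886552
d₁ = (ln(S/K) + (r+σ²/2)T) / (σ√T) = (ln(236.73/180.62) + (0.0766+0.5729²/2)·2.3947) / 0.886552 = (0.270525 + 0.576422) / 0.886552 = 0.955326
d₂ = d₁ − σ√T = 0.955326 − 0.886552 = 0.068774
e^{−rT} = e^{−0.0766·2.3947} = 0.832407
N(d₁) = 0.830294,  N(d₂) = 0.527415
Call price V = S·N(d₁) − K·e^{−rT}·N(d₂) = 196.555391 − 79.296495 = 117.258896
φ(d₁) = (1/√(2π))·e^{−d₁²/2} = 0.252773
ν = S·φ(d₁)·√T = 92.599793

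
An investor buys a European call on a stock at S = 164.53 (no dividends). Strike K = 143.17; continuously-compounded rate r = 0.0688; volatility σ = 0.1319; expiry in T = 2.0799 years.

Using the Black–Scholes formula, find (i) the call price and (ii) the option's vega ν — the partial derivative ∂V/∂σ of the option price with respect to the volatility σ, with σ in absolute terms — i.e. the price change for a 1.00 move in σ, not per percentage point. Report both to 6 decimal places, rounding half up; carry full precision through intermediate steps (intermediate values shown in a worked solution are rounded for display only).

σ√T = 0.1319·√2.0799 = 0.190224
d₁ = (ln(S/K) + (r+σ²/2)T) / (σ√T) = (ln(164.53/143.17) + (0.0688+0.1319²/2)·2.0799) / 0.190224 = (0.139060 + 0.161190) / 0.190224 = 1.578399
d₂ = d₁ − σ√T = 1.578399 − 0.190224 = 1.388175
e^{−rT} = e^{−0.0688·2.0799} = 0.866670
N(d₁) = 0.942763,  N(d₂) = 0.917458
Call price V = S·N(d₁) − K·e^{−rT}·N(d₂) = 155.112807 − 113.839242 = 41.273565
φ(d₁) = (1/√(2π))·e^{−d₁²/2} = 0.114795
ν = S·φ(d₁)·√T = 27.238785

price = 41.273565
ν = 27.238785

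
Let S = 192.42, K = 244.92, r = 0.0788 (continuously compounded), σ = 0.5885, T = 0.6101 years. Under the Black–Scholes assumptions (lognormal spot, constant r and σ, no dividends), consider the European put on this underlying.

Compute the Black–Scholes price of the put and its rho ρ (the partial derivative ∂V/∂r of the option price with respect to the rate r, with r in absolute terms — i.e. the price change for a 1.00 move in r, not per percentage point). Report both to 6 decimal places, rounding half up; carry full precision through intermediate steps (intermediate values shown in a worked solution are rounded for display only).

price = 62.503610
ρ = -105.695310

σ√T = 0.5885·√0.6101 = 0.459671
d₁ = (ln(S/K) + (r+σ²/2)T) / (σ√T) = (ln(192.42/244.92) + (0.0788+0.5885²/2)·0.6101) / 0.459671 = (-0.241251 + 0.153725) / 0.459671 = -0.190411
d₂ = d₁ − σ√T = -0.190411 − 0.459671 = -0.650082
e^{−rT} = e^{−0.0788·0.6101} = 0.953061
N(−d₁) = 0.575507,  N(−d₂) = 0.742180
Put price V = K·e^{−rT}·N(−d₂) − S·N(−d₁) = 173.242600 − 110.738989 = 62.503610
ρ = −K·T·e^{−rT}·N(−d₂) = -105.695310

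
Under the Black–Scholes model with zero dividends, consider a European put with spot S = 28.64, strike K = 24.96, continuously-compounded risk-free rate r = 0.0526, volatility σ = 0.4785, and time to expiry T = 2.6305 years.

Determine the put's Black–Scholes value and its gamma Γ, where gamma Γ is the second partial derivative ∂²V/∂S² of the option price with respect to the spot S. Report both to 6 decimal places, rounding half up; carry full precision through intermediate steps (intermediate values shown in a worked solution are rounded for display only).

price = 4.602913
Γ = 0.013614

σ√T = 0.4785·√2.6305 = 0.776070
d₁ = (ln(S/K) + (r+σ²/2)T) / (σ√T) = (ln(28.64/24.96) + (0.0526+0.4785²/2)·2.6305) / 0.776070 = (0.137530 + 0.439507) / 0.776070 = 0.743537
d₂ = d₁ − σ√T = 0.743537 − 0.776070 = -0.032534
e^{−rT} = e^{−0.0526·2.6305} = 0.870781
N(−d₁) = 0.228578,  N(−d₂) = 0.512977
Put price V = K·e^{−rT}·N(−d₂) − S·N(−d₁) = 11.149399 − 6.546487 = 4.602913
φ(d₁) = (1/√(2π))·e^{−d₁²/2} = 0.302594
Γ = φ(d₁) / (S·σ·√T) = 0.013614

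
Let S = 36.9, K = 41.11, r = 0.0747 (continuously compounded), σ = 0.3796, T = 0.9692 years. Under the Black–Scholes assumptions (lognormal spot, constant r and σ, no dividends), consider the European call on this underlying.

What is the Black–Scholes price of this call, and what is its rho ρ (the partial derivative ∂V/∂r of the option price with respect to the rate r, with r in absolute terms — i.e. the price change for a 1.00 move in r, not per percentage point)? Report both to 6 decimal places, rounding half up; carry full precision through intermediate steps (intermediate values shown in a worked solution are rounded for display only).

σ√T = 0.3796·√0.9692 = 0.373708
d₁ = (ln(S/K) + (r+σ²/2)T) / (σ√T) = (ln(36.9/41.11) + (0.0747+0.3796²/2)·0.9692) / 0.373708 = (-0.108040 + 0.142228) / 0.373708 = 0.091484
d₂ = d₁ − σ√T = 0.091484 − 0.373708 = -0.282224
e^{−rT} = e^{−0.0747·0.9692} = 0.930159
N(d₁) = 0.536446,  N(d₂) = 0.388886
Call price V = S·N(d₁) − K·e^{−rT}·N(d₂) = 19.794859 − 14.870546 = 4.924313
ρ = K·T·e^{−rT}·N(d₂) = 14.412533

price = 4.924313
ρ = 14.412533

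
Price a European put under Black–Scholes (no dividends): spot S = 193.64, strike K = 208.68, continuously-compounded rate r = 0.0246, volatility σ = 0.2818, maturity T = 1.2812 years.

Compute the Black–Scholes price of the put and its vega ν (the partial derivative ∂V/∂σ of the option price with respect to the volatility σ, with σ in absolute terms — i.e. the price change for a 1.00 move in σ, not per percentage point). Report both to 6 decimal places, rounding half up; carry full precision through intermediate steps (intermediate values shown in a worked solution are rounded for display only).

price = 29.590713
ν = 87.415963

σ√T = 0.2818·√1.2812 = 0.318970
d₁ = (ln(S/K) + (r+σ²/2)T) / (σ√T) = (ln(193.64/208.68) + (0.0246+0.2818²/2)·1.2812) / 0.318970 = (-0.074801 + 0.082388) / 0.318970 = 0.023786
d₂ = d₁ − σ√T = 0.023786 − 0.318970 = -0.295183
e^{−rT} = e^{−0.0246·1.2812} = 0.968974
N(−d₁) = 0.490511,  N(−d₂) = 0.616073
Put price V = K·e^{−rT}·N(−d₂) − S·N(−d₁) = 124.573357 − 94.982644 = 29.590713
φ(d₁) = (1/√(2π))·e^{−d₁²/2} = 0.398829
ν = S·φ(d₁)·√T = 87.415963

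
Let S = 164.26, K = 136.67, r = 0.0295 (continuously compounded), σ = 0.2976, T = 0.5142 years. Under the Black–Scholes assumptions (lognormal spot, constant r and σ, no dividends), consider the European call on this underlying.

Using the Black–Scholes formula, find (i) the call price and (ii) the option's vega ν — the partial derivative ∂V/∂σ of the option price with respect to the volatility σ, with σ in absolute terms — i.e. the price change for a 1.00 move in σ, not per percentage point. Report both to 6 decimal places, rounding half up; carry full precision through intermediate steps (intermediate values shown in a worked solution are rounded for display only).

price = 32.637090
ν = 27.377319

σ√T = 0.2976·√0.5142 = 0.213402
d₁ = (ln(S/K) + (r+σ²/2)T) / (σ√T) = (ln(164.26/136.67) + (0.0295+0.2976²/2)·0.5142) / 0.213402 = (0.183881 + 0.037939) / 0.213402 = 1.039448
d₂ = d₁ − σ√T = 1.039448 − 0.213402 = 0.826045
e^{−rT} = e^{−0.0295·0.5142} = 0.984946
N(d₁) = 0.850702,  N(d₂) = 0.795611
Call price V = S·N(d₁) − K·e^{−rT}·N(d₂) = 139.736259 − 107.099169 = 32.637090
φ(d₁) = (1/√(2π))·e^{−d₁²/2} = 0.232430
ν = S·φ(d₁)·√T = 27.377319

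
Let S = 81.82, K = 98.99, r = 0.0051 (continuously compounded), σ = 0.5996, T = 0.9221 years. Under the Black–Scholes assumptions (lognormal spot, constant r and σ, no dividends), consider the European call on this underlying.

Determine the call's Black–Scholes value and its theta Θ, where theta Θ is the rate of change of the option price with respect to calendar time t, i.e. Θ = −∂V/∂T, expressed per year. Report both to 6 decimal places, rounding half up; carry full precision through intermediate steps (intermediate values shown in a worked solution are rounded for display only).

σ√T = 0.5996·√0.9221 = 0.575772
d₁ = (ln(S/K) + (r+σ²/2)T) / (σ√T) = (ln(81.82/98.99) + (0.0051+0.5996²/2)·0.9221) / 0.575772 = (-0.190497 + 0.170459) / 0.575772 = -0.034801
d₂ = d₁ − σ√T = -0.034801 − 0.575772 = -0.610573
e^{−rT} = e^{−0.0051·0.9221} = 0.995308
N(d₁) = 0.486119,  N(d₂) = 0.270741
Call price V = S·N(d₁) − K·e^{−rT}·N(d₂) = 39.774263 − 26.674911 = 13.099351
φ(d₁) = (1/√(2π))·e^{−d₁²/2} = 0.398701
Θ = −S·φ(d₁)·σ/(2√T) − r·K·e^{−rT}·N(d₂) = −10.184722 − 0.136042 = -10.320764

price = 13.099351
Θ = -10.320764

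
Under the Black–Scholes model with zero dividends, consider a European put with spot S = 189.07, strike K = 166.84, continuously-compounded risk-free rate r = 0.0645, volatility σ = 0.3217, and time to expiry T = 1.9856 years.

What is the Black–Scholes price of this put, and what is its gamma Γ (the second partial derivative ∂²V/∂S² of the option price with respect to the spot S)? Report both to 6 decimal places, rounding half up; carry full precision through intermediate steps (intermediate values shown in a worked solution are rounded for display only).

σ√T = 0.3217·√1.9856 = 0.453312
d₁ = (ln(S/K) + (r+σ²/2)T) / (σ√T) = (ln(189.07/166.84) + (0.0645+0.3217²/2)·1.9856) / 0.453312 = (0.125082 + 0.230817) / 0.453312 = 0.785109
d₂ = d₁ − σ√T = 0.785109 − 0.453312 = 0.331797
e^{−rT} = e^{−0.0645·1.9856} = 0.879791
N(−d₁) = 0.216195,  N(−d₂) = 0.370021
Put price V = K·e^{−rT}·N(−d₂) − S·N(−d₁) = 54.313306 − 40.875970 = 13.437336
φ(d₁) = (1/√(2π))·e^{−d₁²/2} = 0.293131
Γ = φ(d₁) / (S·σ·√T) = 0.003420

price = 13.437336
Γ = 0.003420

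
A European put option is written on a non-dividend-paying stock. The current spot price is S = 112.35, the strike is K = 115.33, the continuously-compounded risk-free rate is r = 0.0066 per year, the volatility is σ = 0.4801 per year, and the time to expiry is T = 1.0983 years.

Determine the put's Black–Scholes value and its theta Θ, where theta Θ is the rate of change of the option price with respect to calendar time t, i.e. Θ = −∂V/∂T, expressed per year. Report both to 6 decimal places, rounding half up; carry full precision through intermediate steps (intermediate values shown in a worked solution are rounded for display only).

σ√T = 0.4801·√1.0983 = 0.503144
d₁ = (ln(S/K) + (r+σ²/2)T) / (σ√T) = (ln(112.35/115.33) + (0.0066+0.4801²/2)·1.0983) / 0.503144 = (-0.026179 + 0.133826) / 0.503144 = 0.213949
d₂ = d₁ − σ√T = 0.213949 − 0.503144 = -0.289195
e^{−rT} = e^{−0.0066·1.0983} = 0.992777
N(−d₁) = 0.415293,  N(−d₂) = 0.613784
Put price V = K·e^{−rT}·N(−d₂) − S·N(−d₁) = 70.276430 − 46.658220 = 23.618210
φ(d₁) = (1/√(2π))·e^{−d₁²/2} = 0.389915
Θ = −S·φ(d₁)·σ/(2√T) + r·K·e^{−rT}·N(−d₂) = −10.034243 + 0.463824 = -9.570419

price = 23.618210
Θ = -9.570419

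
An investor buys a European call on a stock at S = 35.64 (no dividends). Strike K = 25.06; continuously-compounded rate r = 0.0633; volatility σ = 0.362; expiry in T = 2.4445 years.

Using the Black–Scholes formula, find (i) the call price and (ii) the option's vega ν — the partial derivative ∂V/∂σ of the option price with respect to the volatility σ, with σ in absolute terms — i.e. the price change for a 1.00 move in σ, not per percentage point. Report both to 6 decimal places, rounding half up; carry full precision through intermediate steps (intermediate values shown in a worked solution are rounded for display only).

price = 15.719087
ν = 11.098748

σ√T = 0.362·√2.4445 = 0.565983
d₁ = (ln(S/K) + (r+σ²/2)T) / (σ√T) = (ln(35.64/25.06) + (0.0633+0.362²/2)·2.4445) / 0.565983 = (0.352196 + 0.314905) / 0.565983 = 1.178659
d₂ = d₁ − σ√T = 1.178659 − 0.565983 = 0.612675
e^{−rT} = e^{−0.0633·2.4445} = 0.856641
N(d₁) = 0.880733,  N(d₂) = 0.729954
Call price V = S·N(d₁) − K·e^{−rT}·N(d₂) = 31.389321 − 15.670234 = 15.719087
φ(d₁) = (1/√(2π))·e^{−d₁²/2} = 0.199178
ν = S·φ(d₁)·√T = 11.098748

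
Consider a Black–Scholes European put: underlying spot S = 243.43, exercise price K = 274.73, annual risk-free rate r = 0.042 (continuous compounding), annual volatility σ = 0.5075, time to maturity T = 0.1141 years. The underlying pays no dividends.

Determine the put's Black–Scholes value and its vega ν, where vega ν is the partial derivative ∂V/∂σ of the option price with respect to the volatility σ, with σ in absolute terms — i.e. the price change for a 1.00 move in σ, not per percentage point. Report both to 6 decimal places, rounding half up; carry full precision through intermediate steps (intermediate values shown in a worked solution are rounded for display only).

σ√T = 0.5075·√0.1141 = 0.171427
d₁ = (ln(S/K) + (r+σ²/2)T) / (σ√T) = (ln(243.43/274.73) + (0.042+0.5075²/2)·0.1141) / 0.171427 = (-0.120959 + 0.019486) / 0.171427 = -0.591935
d₂ = d₁ − σ√T = -0.591935 − 0.171427 = -0.763362
e^{−rT} = e^{−0.042·0.1141} = 0.995219
N(−d₁) = 0.723053,  N(−d₂) = 0.777376
Put price V = K·e^{−rT}·N(−d₂) − S·N(−d₁) = 212.547559 − 176.012791 = 36.534768
φ(d₁) = (1/√(2π))·e^{−d₁²/2} = 0.334830
ν = S·φ(d₁)·√T = 27.532228

price = 36.534768
ν = 27.532228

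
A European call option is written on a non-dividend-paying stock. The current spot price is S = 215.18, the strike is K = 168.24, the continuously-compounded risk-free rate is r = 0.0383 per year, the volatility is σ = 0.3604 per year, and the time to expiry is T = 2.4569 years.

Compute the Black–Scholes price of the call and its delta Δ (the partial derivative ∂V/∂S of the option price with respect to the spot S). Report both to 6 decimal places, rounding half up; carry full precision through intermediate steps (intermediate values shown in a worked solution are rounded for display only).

σ√T = 0.3604·√2.4569 = 0.564909
d₁ = (ln(S/K) + (r+σ²/2)T) / (σ√T) = (ln(215.18/168.24) + (0.0383+0.3604²/2)·2.4569) / 0.564909 = (0.246083 + 0.253660) / 0.564909 = 0.884645
d₂ = d₁ − σ√T = 0.884645 − 0.564909 = 0.319736
e^{−rT} = e^{−0.0383·2.4569} = 0.910192
N(d₁) = 0.811826,  N(d₂) = 0.625416
Call price V = S·N(d₁) − K·e^{−rT}·N(d₂) = 174.688682 − 95.770373 = 78.918309
Δ = N(d₁) = 0.811826

price = 78.918309
Δ = 0.811826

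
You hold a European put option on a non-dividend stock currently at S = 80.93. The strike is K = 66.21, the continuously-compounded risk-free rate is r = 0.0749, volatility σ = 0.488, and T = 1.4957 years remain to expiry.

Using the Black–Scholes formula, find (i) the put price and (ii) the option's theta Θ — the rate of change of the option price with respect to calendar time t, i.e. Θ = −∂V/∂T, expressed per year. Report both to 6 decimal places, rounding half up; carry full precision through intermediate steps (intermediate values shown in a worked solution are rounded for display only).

σ√T = 0.488·√1.4957 = 0.596818
d₁ = (ln(S/K) + (r+σ²/2)T) / (σ√T) = (ln(80.93/66.21) + (0.0749+0.488²/2)·1.4957) / 0.596818 = (0.200753 + 0.290124) / 0.596818 = 0.822490
d₂ = d₁ − σ√T = 0.822490 − 0.596818 = 0.225672
e^{−rT} = e^{−0.0749·1.4957} = 0.894019
N(−d₁) = 0.205399,  N(−d₂) = 0.410728
Put price V = K·e^{−rT}·N(−d₂) − S·N(−d₁) = 24.312251 − 16.622945 = 7.689306
φ(d₁) = (1/√(2π))·e^{−d₁²/2} = 0.284454
Θ = −S·φ(d₁)·σ/(2√T) + r·K·e^{−rT}·N(−d₂) = −4.592924 + 1.820988 = -2.771937

price = 7.689306
Θ = -2.771937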